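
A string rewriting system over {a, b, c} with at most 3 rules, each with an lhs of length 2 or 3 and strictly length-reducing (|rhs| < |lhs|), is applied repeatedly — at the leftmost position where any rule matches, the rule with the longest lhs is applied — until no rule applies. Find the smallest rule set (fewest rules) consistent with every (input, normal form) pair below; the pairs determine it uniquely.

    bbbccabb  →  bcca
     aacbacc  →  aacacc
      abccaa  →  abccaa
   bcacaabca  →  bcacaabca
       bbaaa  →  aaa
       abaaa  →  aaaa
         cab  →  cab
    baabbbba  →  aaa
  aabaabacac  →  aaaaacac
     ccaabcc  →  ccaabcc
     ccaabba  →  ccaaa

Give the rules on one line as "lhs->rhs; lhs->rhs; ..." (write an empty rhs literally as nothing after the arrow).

ba->a; bb->

  | bbbccabb => bccabb => bcca
  | aacbacc => aacacc
  | abccaa
  | bcacaabca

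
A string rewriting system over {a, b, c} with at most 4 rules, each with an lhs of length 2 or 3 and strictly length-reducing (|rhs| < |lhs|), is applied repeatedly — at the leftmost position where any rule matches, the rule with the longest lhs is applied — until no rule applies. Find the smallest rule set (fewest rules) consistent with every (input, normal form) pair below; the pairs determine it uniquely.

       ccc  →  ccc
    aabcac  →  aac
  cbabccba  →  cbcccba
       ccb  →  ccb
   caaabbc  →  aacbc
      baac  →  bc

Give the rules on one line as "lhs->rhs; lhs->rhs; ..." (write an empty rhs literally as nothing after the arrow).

  | ccc
  | aabcac => accac => acac => aac
  | cbabccba => cbcccba
  | ccb

ab->c; baa->b; ca->a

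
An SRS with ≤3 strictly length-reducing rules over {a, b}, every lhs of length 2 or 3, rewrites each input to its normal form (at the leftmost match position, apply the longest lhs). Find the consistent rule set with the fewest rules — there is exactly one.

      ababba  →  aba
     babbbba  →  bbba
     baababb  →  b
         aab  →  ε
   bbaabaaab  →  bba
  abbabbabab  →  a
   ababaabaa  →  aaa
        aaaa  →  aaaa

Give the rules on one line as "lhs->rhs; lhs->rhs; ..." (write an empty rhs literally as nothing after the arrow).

aab->; bab->

  | ababba => aba
  | babbbba => bbba
  | baababb => babb => b
  | aab => ε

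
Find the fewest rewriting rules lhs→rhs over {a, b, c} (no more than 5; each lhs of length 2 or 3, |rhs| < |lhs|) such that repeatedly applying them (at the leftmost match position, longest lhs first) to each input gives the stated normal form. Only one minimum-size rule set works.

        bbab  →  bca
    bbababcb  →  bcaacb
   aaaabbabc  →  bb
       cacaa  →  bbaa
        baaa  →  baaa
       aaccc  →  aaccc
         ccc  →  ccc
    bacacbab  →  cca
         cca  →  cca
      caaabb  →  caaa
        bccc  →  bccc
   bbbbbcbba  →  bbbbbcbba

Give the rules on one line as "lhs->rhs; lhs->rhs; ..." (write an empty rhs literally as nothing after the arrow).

  | bbab => bca
  | bbababcb => bcaabcb => bcaacb
  | aaaabbabc => aaaababc => aaababc => aababc => ababc => babc => cac => bb
  | cacaa => bbaa

ab->a; aba->ba; bab->ca; cac->bb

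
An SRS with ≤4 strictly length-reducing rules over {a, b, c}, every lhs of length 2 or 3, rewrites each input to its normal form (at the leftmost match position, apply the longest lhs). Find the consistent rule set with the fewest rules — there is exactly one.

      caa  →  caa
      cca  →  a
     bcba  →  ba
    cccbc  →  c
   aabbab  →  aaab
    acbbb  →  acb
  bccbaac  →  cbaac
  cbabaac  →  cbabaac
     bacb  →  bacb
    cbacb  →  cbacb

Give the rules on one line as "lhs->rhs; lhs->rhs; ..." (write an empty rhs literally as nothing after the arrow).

  | caa
  | cca => a
  | bcba => ba
  | cccbc => cbc => c

bb->; bc->; cc->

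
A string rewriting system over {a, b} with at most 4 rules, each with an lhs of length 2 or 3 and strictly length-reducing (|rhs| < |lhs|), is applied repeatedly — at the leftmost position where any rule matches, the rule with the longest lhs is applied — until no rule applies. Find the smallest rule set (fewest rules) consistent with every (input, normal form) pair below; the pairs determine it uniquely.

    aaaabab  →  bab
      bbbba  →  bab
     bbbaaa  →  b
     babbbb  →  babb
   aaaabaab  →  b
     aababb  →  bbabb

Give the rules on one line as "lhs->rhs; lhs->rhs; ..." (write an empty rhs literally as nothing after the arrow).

  | aaaabab => baabab => bab
  | bbbba => baba => bab
  | bbbaaa => baaaa => aa => b
  | babbbb => babab => babb

aa->b; aba->ab; baa->; bbb->ba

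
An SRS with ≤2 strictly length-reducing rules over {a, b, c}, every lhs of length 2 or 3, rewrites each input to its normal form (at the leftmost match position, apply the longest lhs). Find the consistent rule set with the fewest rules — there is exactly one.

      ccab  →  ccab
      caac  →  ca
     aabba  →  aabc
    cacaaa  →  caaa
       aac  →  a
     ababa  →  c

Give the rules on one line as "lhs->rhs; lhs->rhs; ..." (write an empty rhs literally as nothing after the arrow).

  | ccab
  | caac => ca
  | aabba => aabc
  | cacaaa => caaa

ac->; ba->c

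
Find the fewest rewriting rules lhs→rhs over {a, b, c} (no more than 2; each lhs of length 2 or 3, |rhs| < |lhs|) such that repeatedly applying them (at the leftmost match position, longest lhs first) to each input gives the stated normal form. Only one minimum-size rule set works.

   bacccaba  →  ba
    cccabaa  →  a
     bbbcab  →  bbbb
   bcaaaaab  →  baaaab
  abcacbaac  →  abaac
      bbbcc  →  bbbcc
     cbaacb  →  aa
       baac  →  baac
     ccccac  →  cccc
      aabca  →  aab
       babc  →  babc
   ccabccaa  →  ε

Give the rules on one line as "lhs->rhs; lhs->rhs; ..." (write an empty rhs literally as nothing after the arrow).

ca->; cb->

  | bacccaba => baccba => baca => ba
  | cccabaa => ccbaa => caa => a
  | bbbcab => bbbb
  | bcaaaaab => baaaab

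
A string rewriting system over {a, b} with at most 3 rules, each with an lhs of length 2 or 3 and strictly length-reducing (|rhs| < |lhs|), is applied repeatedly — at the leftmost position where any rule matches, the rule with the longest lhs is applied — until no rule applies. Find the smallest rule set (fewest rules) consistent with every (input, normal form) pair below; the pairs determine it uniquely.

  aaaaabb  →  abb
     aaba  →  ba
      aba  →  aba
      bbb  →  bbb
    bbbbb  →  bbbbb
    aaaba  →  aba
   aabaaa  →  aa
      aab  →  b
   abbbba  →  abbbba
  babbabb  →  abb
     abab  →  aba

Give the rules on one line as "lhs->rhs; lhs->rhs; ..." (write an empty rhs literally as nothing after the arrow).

aab->b; baa->a; bab->ba

  | aaaaabb => aaabb => abb
  | aaba => ba
  | aba
  | bbb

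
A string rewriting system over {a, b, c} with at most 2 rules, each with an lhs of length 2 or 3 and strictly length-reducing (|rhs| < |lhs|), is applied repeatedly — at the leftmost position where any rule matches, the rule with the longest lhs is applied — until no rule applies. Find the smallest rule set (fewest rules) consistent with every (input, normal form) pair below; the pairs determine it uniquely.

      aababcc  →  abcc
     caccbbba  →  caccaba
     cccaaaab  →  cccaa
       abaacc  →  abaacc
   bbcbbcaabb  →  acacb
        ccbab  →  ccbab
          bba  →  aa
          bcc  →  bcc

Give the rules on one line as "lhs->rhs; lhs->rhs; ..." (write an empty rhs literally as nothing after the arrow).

aab->; bb->a

  | aababcc => abcc
  | caccbbba => caccaba
  | cccaaaab => cccaa
  | abaacc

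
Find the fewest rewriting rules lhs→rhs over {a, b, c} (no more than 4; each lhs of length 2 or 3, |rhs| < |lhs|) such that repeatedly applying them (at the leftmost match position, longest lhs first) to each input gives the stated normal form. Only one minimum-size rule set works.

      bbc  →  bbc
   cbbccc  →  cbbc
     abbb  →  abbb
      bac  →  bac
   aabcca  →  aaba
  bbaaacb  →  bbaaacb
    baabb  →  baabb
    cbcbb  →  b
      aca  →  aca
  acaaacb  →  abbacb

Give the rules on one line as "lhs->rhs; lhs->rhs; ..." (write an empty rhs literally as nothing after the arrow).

  | bbc
  | cbbccc => cbbc
  | abbb
  | bac

bcb->c; caa->bb; cc->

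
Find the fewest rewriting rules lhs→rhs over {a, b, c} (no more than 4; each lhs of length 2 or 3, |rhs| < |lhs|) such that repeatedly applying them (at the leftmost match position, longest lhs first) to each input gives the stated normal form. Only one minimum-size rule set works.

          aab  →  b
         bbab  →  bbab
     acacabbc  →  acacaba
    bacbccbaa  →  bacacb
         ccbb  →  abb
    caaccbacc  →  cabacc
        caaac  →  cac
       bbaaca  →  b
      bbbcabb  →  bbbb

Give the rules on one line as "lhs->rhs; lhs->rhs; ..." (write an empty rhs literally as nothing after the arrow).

  | aab => b
  | bbab
  | acacabbc => acacaba
  | bacbccbaa => bacacbaa => bacacb

aa->; bc->a; ccb->ab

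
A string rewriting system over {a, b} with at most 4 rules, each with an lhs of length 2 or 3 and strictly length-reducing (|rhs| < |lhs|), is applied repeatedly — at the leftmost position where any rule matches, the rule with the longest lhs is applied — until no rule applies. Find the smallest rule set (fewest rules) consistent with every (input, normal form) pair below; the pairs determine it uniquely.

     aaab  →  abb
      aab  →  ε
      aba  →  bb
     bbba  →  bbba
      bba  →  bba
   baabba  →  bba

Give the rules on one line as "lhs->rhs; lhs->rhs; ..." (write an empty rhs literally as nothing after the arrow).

  | aaab => abb
  | aab => ε
  | aba => bb
  | bbba

aaa->ab; aab->; aba->bb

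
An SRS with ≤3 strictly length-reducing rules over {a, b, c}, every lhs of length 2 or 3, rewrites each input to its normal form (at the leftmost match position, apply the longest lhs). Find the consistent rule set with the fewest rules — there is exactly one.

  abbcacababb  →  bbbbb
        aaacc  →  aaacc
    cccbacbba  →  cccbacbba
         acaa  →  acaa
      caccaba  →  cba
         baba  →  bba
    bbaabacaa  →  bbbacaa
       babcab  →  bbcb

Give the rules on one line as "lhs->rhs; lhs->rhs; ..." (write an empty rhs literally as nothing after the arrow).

ab->b; cac->

  | abbcacababb => bbcacababb => bbababb => bbbabb => bbbbb
  | aaacc
  | cccbacbba
  | acaa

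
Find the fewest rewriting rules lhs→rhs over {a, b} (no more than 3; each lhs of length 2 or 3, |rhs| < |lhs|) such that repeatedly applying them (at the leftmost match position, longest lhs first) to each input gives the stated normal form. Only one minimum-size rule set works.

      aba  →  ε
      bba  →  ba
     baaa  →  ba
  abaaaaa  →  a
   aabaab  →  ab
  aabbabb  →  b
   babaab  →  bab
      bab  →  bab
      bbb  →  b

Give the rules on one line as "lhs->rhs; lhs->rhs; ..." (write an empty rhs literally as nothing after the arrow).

  | aba => ε
  | bba => ba
  | baaa => baa => ba
  | abaaaaa => aaaa => aaa => aa => a

aa->a; aba->; bb->b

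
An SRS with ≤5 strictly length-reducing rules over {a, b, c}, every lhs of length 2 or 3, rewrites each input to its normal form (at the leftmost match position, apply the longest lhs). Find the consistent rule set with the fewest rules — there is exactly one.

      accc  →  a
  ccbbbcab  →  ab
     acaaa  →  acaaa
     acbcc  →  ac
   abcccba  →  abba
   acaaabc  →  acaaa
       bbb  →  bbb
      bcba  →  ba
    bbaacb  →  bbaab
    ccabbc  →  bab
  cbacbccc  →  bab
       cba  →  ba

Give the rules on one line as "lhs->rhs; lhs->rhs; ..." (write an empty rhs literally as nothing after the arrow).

bbc->cc; bc->; cb->b; cc->b

  | accc => abc => a
  | ccbbbcab => bbbbcab => bbccab => cccab => bcab => ab
  | acaaa
  | acbcc => abcc => ac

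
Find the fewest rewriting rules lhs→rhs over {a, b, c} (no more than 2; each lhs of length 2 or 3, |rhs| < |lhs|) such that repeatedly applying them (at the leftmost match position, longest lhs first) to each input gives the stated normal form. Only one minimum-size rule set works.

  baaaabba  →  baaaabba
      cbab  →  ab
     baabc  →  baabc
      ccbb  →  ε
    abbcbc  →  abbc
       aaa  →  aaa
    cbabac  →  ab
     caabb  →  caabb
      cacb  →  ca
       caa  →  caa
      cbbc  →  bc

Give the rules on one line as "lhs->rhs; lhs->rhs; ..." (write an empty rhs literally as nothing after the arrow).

  | baaaabba
  | cbab => ab
  | baabc
  | ccbb => cb => ε

bac->b; cb->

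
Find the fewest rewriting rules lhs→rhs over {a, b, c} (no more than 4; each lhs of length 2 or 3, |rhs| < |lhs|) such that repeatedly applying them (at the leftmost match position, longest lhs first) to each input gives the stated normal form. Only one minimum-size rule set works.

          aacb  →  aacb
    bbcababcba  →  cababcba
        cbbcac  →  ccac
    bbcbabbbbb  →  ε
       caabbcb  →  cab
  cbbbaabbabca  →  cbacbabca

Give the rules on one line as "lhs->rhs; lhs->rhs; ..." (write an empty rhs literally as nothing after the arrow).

abb->cb; bb->; cbc->

  | aacb
  | bbcababcba => cababcba
  | cbbcac => ccac
  | bbcbabbbbb => cbabbbbb => cbcbbbb => bbbb => bb => ε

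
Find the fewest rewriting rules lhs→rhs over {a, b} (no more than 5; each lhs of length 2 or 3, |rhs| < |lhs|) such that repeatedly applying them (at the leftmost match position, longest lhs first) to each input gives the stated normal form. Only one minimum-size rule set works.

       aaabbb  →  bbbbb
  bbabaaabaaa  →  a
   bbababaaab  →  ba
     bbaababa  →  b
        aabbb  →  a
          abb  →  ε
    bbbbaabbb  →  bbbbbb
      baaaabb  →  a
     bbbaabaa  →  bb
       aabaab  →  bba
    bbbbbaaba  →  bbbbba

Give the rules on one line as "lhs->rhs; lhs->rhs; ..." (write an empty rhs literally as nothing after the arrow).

aaa->bb; ab->a; abb->; baa->

  | aaabbb => bbbbb
  | bbabaaabaaa => bbaaaabaaa => baabaaa => baaa => a
  | bbababaaab => bbaabaaab => bbaaab => bab => ba
  | bbaababa => bbaba => bbaa => b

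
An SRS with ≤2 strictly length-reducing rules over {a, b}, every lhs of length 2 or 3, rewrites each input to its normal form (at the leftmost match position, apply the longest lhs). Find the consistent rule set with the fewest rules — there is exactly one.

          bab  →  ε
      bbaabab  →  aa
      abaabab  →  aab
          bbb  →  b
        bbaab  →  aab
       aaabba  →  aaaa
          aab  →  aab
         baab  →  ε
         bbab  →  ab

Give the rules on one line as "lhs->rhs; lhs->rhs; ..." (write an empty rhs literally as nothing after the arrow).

ba->b; bb->

  | bab => bb => ε
  | bbaabab => aabab => aabb => aa
  | abaabab => ababab => abbab => aab
  | bbb => b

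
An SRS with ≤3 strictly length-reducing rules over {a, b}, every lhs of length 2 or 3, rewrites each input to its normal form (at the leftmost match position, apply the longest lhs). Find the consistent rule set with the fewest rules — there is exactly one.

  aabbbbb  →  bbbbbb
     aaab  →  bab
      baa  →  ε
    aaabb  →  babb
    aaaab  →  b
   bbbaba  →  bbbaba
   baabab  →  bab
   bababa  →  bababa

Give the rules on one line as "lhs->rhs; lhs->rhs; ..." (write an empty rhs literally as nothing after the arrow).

aa->b; baa->

  | aabbbbb => bbbbbb
  | aaab => bab
  | baa => ε
  | aaabb => babb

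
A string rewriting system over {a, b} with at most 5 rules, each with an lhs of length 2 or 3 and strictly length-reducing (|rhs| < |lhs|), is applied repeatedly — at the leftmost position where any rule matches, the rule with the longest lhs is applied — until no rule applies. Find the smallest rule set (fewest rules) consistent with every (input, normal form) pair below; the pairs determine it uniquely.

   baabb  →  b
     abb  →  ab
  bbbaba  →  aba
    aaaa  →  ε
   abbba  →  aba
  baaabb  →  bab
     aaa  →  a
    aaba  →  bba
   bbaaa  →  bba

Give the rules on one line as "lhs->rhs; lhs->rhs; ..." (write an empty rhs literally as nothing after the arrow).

  | baabb => bbbb => b
  | abb => ab
  | bbbaba => aba
  | aaaa => aa => ε

aa->; aab->bb; abb->ab; bbb->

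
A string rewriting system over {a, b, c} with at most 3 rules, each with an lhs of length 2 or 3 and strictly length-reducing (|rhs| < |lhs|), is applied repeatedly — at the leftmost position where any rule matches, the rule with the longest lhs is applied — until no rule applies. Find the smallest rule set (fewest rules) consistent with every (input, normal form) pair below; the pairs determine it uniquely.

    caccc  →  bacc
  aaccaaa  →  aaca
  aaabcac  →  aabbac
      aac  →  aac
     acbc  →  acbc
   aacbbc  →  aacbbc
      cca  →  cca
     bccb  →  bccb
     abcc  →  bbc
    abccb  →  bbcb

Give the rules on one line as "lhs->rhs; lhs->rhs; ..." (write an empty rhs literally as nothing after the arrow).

abc->bb; caa->; cac->ba

  | caccc => bacc
  | aaccaaa => aaca
  | aaabcac => aabbac
  | aac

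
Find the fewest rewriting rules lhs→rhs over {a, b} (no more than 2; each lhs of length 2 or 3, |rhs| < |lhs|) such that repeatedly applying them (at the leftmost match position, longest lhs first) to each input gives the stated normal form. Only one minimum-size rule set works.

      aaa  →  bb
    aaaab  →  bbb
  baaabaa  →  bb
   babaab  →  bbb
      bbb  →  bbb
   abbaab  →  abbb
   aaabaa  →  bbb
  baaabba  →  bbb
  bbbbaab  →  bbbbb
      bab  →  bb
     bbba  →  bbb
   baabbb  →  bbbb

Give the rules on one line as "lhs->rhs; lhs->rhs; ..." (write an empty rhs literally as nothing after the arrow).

  | aaa => bb
  | aaaab => bbab => bbb
  | baaabaa => baabaa => babaa => bbaa => bba => bb
  | babaab => bbaab => bbab => bbb

aaa->bb; ba->b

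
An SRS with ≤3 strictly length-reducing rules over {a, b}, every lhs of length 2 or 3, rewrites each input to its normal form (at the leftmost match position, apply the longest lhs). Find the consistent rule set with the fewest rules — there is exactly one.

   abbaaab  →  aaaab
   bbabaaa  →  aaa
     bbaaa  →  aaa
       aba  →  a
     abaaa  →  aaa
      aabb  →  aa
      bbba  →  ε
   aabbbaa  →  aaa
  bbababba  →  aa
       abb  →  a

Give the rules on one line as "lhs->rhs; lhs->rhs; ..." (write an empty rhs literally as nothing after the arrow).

ba->; bb->

  | abbaaab => aaaab
  | bbabaaa => abaaa => aaa
  | bbaaa => aaa
  | aba => a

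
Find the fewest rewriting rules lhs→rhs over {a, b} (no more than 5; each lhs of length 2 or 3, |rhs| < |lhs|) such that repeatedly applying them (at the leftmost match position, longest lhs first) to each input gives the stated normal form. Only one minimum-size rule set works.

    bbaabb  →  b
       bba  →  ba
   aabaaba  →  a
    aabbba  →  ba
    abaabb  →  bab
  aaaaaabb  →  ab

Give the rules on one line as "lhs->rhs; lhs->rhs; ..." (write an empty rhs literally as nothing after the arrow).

aab->ba; aba->a; baa->; bb->b

  | bbaabb => baabb => bb => b
  | bba => ba
  | aabaaba => baaaba => aba => a
  | aabbba => babba => baba => ba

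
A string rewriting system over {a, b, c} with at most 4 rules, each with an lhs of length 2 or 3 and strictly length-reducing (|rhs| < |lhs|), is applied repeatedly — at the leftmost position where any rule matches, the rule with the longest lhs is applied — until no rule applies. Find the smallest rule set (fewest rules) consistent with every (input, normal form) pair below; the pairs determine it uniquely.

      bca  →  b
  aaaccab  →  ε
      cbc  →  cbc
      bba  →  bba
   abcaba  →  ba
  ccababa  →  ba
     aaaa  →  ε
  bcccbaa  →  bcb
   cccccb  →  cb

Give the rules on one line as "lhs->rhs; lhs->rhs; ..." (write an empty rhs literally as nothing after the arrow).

aa->; ab->; ca->; cc->c

  | bca => b
  | aaaccab => accab => acab => ab => ε
  | cbc
  | bba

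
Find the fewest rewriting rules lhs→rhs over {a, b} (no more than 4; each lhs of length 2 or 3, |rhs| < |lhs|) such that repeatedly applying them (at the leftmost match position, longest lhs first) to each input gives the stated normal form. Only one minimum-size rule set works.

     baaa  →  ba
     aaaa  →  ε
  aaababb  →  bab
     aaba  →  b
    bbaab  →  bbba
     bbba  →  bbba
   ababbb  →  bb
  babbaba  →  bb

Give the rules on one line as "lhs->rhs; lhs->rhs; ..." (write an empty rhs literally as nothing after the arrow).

  | baaa => ba
  | aaaa => aa => ε
  | aaababb => ababb => aabb => bab
  | aaba => baa => b

aa->; aab->ba; aba->aa; abb->b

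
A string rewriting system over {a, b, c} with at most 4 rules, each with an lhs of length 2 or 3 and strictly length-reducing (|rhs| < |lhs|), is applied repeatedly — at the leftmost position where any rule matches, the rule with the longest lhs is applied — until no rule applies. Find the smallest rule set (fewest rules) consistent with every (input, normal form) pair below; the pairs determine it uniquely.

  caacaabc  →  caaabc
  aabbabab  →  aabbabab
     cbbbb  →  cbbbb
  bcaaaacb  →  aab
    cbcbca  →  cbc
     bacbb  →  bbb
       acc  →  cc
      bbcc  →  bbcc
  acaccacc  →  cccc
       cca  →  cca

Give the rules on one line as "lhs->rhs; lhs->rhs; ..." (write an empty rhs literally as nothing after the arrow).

  | caacaabc => caaabc
  | aabbabab
  | cbbbb
  | bcaaaacb => aaacb => aab

ac->; acc->cc; bca->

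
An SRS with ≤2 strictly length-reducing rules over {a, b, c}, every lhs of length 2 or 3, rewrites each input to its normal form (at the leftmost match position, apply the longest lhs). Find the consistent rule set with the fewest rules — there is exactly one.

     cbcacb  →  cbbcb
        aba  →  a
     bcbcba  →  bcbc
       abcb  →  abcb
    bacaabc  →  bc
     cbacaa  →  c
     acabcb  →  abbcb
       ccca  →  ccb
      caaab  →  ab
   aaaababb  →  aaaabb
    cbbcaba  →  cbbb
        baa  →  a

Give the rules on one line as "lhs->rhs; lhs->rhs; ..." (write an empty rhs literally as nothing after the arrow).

ba->; ca->b

  | cbcacb => cbbcb
  | aba => a
  | bcbcba => bcbc
  | abcb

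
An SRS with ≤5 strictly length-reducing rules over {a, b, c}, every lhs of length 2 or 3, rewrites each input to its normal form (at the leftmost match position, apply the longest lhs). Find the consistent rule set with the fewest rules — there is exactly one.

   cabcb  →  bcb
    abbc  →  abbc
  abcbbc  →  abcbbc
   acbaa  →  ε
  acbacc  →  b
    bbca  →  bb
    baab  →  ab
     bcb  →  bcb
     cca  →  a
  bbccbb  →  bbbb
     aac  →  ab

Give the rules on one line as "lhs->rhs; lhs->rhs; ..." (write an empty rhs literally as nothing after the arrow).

  | cabcb => bcb
  | abbc
  | abcbbc
  | acbaa => bbaa => ba => ε

ac->b; ba->; ca->; cc->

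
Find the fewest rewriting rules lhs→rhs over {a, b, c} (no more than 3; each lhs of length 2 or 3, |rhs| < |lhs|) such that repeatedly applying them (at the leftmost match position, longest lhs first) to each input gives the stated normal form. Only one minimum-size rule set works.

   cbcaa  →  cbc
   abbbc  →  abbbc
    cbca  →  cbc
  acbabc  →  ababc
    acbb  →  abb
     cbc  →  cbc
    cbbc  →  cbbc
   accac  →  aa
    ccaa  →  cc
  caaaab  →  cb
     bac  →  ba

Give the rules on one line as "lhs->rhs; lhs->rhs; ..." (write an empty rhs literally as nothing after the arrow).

ac->a; ca->c

  | cbcaa => cbca => cbc
  | abbbc
  | cbca => cbc
  | acbabc => ababc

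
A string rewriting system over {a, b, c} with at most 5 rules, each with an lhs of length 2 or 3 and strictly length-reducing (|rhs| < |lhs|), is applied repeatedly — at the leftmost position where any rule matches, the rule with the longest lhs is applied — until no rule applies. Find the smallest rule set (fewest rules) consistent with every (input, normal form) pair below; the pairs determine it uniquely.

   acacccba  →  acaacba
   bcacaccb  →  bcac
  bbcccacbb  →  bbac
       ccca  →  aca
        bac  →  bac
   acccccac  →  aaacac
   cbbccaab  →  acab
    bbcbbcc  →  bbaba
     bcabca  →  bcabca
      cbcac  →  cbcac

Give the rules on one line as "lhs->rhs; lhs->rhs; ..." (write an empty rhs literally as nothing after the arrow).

aab->; baa->c; cbb->ab; cc->a

  | acacccba => acaacba
  | bcacaccb => bcacaab => bcac
  | bbcccacbb => bbacacbb => bbacaab => bbac
  | ccca => aca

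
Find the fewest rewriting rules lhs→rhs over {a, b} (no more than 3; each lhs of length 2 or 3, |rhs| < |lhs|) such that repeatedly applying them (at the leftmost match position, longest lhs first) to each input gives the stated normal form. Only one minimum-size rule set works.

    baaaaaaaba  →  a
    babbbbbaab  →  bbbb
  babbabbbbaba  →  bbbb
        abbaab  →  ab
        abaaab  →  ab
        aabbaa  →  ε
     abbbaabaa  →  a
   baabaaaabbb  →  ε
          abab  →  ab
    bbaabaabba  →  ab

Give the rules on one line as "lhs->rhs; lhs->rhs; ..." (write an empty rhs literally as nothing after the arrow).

aa->; aab->aa; ba->

  | baaaaaaaba => aaaaaaba => aaaaba => aaba => aaa => a
  | babbbbbaab => bbbbbaab => bbbbab => bbbb
  | babbabbbbaba => bbabbbbaba => bbbbbaba => bbbbba => bbbb
  | abbaab => abab => ab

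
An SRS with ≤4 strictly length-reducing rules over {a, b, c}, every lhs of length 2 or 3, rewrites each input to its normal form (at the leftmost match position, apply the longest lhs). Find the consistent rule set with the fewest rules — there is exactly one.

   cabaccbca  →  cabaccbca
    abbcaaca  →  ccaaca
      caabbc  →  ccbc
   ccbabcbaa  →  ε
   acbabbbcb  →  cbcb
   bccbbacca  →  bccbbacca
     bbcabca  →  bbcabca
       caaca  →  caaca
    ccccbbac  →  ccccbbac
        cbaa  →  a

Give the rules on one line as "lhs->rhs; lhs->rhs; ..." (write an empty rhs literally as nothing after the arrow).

  | cabaccbca
  | abbcaaca => ccaaca
  | caabbc => ccbc
  | ccbabcbaa => cbcbaa => cba => ε

aab->c; abb->c; cba->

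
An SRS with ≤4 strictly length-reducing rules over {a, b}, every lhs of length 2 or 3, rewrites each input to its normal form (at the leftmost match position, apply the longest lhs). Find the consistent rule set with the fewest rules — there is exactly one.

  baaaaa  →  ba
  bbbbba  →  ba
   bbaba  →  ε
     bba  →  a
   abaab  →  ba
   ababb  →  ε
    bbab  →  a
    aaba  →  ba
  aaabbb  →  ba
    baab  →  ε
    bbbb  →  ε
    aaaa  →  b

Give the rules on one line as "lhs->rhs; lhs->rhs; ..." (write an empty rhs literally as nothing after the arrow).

aa->; aaa->ba; ab->a; bb->

  | baaaaa => bbaaa => aaa => ba
  | bbbbba => bbba => ba
  | bbaba => aba => aa => ε
  | bba => a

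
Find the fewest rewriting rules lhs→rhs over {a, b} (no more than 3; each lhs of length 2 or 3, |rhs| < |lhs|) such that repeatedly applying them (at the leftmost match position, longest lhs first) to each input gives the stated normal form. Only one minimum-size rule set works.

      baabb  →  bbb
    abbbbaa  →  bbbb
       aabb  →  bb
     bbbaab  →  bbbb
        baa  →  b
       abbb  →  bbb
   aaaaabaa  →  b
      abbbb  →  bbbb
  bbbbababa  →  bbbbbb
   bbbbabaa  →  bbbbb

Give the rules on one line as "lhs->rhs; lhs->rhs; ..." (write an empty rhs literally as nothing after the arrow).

  | baabb => babb => bbb
  | abbbbaa => bbbbaa => bbbba => bbbb
  | aabb => abb => bb
  | bbbaab => bbbab => bbbb

ab->b; ba->b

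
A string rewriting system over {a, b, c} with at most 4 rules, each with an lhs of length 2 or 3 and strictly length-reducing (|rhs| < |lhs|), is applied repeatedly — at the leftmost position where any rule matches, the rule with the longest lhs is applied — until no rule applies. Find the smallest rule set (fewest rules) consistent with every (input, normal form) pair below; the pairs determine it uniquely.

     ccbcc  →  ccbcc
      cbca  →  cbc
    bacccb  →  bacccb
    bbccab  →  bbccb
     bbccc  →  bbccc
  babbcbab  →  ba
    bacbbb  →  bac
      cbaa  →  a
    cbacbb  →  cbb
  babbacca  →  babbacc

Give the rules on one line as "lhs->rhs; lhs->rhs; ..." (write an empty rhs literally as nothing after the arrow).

  | ccbcc
  | cbca => cbc
  | bacccb
  | bbccab => bbccb

bbb->; ca->c; cba->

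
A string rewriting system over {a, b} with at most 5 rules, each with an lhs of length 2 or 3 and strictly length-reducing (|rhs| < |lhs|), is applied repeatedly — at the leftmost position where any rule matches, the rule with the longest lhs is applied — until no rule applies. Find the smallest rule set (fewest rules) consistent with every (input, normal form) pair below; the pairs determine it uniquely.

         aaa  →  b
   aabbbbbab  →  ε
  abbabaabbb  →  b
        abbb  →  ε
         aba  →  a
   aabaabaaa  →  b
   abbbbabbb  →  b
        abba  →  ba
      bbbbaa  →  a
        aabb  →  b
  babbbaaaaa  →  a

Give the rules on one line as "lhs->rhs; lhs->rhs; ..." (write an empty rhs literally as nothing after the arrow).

aa->a; aaa->b; ab->; bb->

  | aaa => b
  | aabbbbbab => abbbbbab => bbbbab => bbab => ab => ε
  | abbabaabbb => babaabbb => baabbb => babbb => bbb => b
  | abbb => bb => ε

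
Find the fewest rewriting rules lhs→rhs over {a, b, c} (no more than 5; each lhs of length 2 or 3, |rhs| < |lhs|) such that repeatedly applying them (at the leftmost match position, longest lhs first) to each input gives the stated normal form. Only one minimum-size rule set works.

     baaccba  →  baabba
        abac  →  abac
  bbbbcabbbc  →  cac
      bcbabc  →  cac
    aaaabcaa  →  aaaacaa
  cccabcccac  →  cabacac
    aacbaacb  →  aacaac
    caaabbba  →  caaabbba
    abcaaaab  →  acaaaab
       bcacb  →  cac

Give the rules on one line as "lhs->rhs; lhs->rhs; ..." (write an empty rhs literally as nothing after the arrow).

bc->c; bcc->ba; cb->c; cc->b

  | baaccba => baabba
  | abac
  | bbbbcabbbc => bbbcabbbc => bbcabbbc => bcabbbc => cabbbc => cabbc => cabc => cac
  | bcbabc => cbabc => cabc => cac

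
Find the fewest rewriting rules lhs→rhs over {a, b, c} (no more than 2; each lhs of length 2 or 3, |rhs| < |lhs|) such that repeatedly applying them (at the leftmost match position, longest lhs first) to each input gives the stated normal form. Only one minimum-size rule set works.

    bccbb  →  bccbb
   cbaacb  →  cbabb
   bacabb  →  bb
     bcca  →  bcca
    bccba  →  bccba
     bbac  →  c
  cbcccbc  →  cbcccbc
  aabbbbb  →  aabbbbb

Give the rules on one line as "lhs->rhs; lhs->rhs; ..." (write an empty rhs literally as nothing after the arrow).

ac->b; bba->

  | bccbb
  | cbaacb => cbabb
  | bacabb => bbabb => bb
  | bcca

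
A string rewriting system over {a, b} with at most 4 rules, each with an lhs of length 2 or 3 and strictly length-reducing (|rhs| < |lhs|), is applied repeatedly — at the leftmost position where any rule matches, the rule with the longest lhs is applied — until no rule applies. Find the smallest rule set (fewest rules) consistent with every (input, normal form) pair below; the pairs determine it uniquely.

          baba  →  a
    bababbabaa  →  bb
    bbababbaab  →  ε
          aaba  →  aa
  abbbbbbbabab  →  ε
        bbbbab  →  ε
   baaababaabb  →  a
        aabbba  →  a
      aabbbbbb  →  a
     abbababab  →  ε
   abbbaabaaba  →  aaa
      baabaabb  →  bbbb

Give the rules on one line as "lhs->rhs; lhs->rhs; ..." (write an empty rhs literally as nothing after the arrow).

ab->; abb->ba; ba->a; baa->b

  | baba => aba => a
  | bababbabaa => ababbabaa => abbabaa => baabaa => bbaa => bb
  | bbababbaab => bababbaab => ababbaab => abbaab => baaab => bab => ab => ε
  | aaba => aa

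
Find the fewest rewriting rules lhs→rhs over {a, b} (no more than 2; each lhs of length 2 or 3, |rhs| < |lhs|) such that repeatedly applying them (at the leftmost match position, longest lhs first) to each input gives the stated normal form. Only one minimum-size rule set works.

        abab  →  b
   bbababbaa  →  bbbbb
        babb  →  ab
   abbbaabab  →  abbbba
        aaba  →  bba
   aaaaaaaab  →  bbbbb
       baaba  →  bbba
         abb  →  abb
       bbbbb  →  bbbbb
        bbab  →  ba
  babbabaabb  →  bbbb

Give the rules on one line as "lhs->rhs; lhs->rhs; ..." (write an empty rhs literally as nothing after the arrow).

aa->b; bab->a

  | abab => aa => b
  | bbababbaa => baabbaa => bbbbaa => bbbbb
  | babb => ab
  | abbbaabab => abbbbbab => abbbba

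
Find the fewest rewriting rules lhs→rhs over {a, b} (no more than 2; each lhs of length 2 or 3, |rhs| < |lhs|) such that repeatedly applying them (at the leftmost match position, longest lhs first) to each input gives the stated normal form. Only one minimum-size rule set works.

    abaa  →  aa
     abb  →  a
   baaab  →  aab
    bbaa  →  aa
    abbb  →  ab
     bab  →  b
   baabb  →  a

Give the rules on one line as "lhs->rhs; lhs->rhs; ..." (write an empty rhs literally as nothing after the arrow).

ba->; bb->

  | abaa => aa
  | abb => a
  | baaab => aab
  | bbaa => aa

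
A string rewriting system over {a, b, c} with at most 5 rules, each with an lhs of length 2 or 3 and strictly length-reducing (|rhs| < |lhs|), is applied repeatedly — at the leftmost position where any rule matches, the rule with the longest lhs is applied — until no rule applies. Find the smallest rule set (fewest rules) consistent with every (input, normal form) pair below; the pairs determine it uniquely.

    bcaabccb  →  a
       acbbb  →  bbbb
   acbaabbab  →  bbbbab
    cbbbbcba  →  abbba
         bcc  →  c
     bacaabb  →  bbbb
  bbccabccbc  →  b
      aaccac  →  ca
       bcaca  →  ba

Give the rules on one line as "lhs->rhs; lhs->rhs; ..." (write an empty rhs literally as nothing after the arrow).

aa->; ac->b; bc->; cb->a

  | bcaabccb => aabccb => bccb => cb => a
  | acbbb => bbbb
  | acbaabbab => bbaabbab => bbbbab
  | cbbbbcba => abbbcba => abbba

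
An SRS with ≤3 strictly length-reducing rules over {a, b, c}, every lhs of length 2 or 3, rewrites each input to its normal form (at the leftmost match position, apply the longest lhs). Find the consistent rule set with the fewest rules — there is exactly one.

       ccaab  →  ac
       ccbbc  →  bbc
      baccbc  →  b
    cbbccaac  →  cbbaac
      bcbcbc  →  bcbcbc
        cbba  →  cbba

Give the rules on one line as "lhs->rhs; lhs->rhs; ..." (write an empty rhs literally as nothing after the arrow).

  | ccaab => aab => ac
  | ccbbc => bbc
  | baccbc => babc => bcc => b
  | cbbccaac => cbbaac

ab->c; cc->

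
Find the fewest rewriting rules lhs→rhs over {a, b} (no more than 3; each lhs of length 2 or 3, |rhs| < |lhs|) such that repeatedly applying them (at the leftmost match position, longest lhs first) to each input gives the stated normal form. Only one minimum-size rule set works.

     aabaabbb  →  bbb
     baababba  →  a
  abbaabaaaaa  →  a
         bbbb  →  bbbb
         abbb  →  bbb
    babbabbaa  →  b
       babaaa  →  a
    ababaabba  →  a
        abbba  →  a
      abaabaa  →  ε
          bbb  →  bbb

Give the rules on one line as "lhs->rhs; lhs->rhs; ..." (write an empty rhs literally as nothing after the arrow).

ab->b; ba->a; baa->

  | aabaabbb => abaabbb => baabbb => bbb
  | baababba => babba => abba => bba => ba => a
  | abbaabaaaaa => bbaabaaaaa => bbaaaaa => baaa => a
  | bbbb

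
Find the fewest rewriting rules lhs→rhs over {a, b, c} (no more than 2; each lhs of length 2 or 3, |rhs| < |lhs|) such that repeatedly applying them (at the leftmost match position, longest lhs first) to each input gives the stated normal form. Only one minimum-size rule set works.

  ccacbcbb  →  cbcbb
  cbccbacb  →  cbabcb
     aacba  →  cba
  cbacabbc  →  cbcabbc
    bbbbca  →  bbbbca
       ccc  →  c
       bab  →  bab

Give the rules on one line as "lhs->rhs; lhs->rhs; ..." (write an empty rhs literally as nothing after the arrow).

ac->c; cc->a

  | ccacbcbb => aacbcbb => acbcbb => cbcbb
  | cbccbacb => cbabacb => cbabcb
  | aacba => acba => cba
  | cbacabbc => cbcabbc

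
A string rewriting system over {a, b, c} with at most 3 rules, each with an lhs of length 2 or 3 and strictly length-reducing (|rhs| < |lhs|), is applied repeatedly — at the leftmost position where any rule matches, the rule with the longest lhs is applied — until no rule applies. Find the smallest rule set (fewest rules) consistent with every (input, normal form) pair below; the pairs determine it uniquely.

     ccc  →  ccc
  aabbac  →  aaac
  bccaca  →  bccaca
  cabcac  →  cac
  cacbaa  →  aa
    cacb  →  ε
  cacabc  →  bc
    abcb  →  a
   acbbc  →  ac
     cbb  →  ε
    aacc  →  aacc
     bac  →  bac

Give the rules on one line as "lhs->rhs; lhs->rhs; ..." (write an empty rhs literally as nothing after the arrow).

bb->; cab->bb; cb->b

  | ccc
  | aabbac => aaac
  | bccaca
  | cabcac => bbcac => cac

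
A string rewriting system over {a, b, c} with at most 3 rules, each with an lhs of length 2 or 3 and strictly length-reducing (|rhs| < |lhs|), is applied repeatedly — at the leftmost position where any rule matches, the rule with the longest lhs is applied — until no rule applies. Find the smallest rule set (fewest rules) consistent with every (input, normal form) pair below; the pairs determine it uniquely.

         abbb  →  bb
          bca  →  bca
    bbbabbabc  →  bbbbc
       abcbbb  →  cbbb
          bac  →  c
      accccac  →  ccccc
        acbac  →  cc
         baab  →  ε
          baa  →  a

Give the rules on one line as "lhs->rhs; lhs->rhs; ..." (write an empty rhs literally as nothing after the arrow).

  | abbb => bb
  | bca
  | bbbabbabc => bbbbabc => bbbbc
  | abcbbb => cbbb

ab->; ac->c; ba->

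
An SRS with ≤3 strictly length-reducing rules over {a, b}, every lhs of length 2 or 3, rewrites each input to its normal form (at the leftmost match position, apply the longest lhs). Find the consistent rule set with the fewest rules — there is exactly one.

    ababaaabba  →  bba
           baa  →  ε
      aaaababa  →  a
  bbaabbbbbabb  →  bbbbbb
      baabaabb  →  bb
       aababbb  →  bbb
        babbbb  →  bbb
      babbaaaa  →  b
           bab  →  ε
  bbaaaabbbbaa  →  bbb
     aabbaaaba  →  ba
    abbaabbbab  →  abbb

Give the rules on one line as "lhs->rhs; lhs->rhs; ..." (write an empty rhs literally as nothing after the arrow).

aa->b; baa->; bab->

  | ababaaabba => aaaabba => baabba => bba
  | baa => ε
  | aaaababa => baababa => baba => a
  | bbaabbbbbabb => bbbbbbabb => bbbbbb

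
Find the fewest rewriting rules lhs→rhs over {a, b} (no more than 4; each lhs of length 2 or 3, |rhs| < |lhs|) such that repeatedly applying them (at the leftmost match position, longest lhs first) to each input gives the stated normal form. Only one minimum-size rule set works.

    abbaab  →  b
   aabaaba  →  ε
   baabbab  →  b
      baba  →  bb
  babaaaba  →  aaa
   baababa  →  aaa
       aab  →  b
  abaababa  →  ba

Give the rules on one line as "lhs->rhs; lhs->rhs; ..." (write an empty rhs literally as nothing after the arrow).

  | abbaab => bbaab => ab => b
  | aabaaba => aababa => aabba => abba => bba => ε
  | baabbab => babbab => bbbab => aaab => aab => ab => b
  | baba => bab => bb

ab->b; aba->ab; bba->; bbb->aa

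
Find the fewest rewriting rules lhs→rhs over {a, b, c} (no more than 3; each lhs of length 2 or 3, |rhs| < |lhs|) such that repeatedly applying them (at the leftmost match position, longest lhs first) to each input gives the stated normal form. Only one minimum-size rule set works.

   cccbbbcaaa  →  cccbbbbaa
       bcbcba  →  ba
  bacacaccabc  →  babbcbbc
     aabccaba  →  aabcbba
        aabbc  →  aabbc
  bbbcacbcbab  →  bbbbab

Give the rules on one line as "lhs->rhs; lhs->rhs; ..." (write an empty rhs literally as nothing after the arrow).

ca->b; cba->a

  | cccbbbcaaa => cccbbbbaa
  | bcbcba => bcba => ba
  | bacacaccabc => babcaccabc => babbccabc => babbcbbc
  | aabccaba => aabcbba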